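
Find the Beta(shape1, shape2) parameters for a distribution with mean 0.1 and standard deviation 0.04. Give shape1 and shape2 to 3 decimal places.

shape1 = 5.525, shape2 = 49.725

First σ² = 0.0016. Setting shape1 = μn, shape2 = (1−μ)n with n = shape1+shape2,
μ(1−μ)/(n+1) = 0.0016 ⇒ n+1 = 0.09/0.0016 = 56.2500 ⇒ n = 55.2500.
Hence shape1 = 0.1×55.2500 = 5.525, shape2 = 0.9×55.2500 = 49.725.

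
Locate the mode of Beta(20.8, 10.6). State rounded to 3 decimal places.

The density x^(α−1)(1−x)^(β−1) is maximised at (α−1)/(α+β−2) = 19.8/29.4 = 0.673.

0.673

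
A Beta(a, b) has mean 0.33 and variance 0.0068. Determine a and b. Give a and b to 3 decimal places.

a = 10.400, b = 21.115

By moment matching, a+b = μ(1−μ)/σ² − 1 = (0.33·0.67)/0.0068 − 1 = 32.5147 − 1 = 31.5147.
Since a/(a+b) = μ, a = 0.33·31.5147 = 10.400 and b = 0.67·31.5147 = 21.115.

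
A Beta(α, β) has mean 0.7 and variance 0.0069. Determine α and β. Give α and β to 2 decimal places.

α = 20.60, β = 8.83

Let s = α+β. The Beta variance is μ(1−μ)/(s+1).
So s+1 = μ(1−μ)/σ² = (0.7×0.3)/0.0069 = 0.21/0.0069 = 30.4348, giving s = 29.4348.
Then α = μs = 0.7×29.4348 = 20.60 and β = (1−μ)s = 0.3×29.4348 = 8.83.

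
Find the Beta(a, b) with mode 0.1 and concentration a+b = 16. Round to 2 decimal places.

Mode = (a−1)/(κ−2) with κ = a+b, so a−1 = 0.1·14 = 1.40.
a = 2.40; b = κ − a = 13.60.

a = 2.40, b = 13.60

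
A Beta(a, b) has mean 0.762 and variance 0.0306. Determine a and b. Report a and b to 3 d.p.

a = 3.754, b = 1.173

By moment matching, a+b = μ(1−μ)/σ² − 1 = (0.762·0.238)/0.0306 − 1 = 5.9267 − 1 = 4.9267.
Since a/(a+b) = μ, a = 0.762·4.9267 = 3.754 and b = 0.238·4.9267 = 1.173.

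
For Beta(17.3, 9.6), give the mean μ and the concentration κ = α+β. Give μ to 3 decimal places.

μ = 0.643, κ = 26.9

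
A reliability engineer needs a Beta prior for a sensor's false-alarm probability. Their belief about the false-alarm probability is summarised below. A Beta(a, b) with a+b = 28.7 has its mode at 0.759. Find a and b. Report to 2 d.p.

a = 21.27, b = 7.43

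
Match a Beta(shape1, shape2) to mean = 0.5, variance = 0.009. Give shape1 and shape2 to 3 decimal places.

By moment matching, shape1+shape2 = μ(1−μ)/σ² − 1 = (0.5·0.5)/0.009 − 1 = 27.7778 − 1 = 26.7778.
Since shape1/(shape1+shape2) = μ, shape1 = 0.5·26.7778 = 13.389 and shape2 = 0.5·26.7778 = 13.389.

shape1 = 13.389, shape2 = 13.389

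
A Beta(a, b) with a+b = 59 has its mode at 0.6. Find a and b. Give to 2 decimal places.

a = 35.20, b = 23.80

Mode = (a−1)/(κ−2) with κ = a+b, so a−1 = 0.6·57 = 34.20.
a = 35.20; b = κ − a = 23.80.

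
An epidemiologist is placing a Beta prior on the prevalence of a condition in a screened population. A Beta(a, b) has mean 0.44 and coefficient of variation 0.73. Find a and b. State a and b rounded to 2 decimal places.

Var = (CV·μ)² = (0.73×0.44)² = 0.103169.
a+b = μ(1−μ)/Var − 1 = 0.2464/0.103169 − 1 = 1.3883.
Thus a = 0.44·1.3883 = 0.61 and b = 0.56·1.3883 = 0.78.

a = 0.61, b = 0.78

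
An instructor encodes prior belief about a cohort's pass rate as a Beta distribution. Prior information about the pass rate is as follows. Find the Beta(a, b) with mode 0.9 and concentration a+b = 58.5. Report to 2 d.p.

For a,b>1 the mode is (a−1)/(a+b−2), so a = mode·(κ−2)+1 = 0.9×56.5+1 = 51.85.
And b = (1−mode)·(κ−2)+1 = 0.1×56.5+1 = 6.65.

a = 51.85, b = 6.65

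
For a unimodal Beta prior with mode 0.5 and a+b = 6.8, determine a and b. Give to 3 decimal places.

a = 3.400, b = 3.400

For a,b>1 the mode is (a−1)/(a+b−2), so a = mode·(κ−2)+1 = 0.5×4.8+1 = 3.400.
And b = (1−mode)·(κ−2)+1 = 0.5×4.8+1 = 3.400.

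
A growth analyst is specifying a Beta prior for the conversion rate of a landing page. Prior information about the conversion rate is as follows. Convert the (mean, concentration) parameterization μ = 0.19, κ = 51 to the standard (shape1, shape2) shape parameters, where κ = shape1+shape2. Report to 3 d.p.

shape1 = 9.690, shape2 = 41.310

shape1 = μκ = 0.19×51 = 9.690 and shape2 = (1−μ)κ = 0.81×51 = 41.310.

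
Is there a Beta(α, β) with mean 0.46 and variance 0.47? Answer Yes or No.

For any Beta, Var(X) < E[X]·(1−E[X]).
Here μ(1−μ) = 0.46×0.54 = 0.2484, and 0.47 ≥ 0.2484.

No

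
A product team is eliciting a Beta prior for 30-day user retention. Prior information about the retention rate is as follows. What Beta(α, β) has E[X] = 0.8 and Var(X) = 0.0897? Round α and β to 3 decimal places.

By moment matching, α+β = μ(1−μ)/σ² − 1 = (0.8·0.2)/0.0897 − 1 = 1.7837 − 1 = 0.7837.
Since α/(α+β) = μ, α = 0.8·0.7837 = 0.627 and β = 0.2·0.7837 = 0.157.

α = 0.627, β = 0.157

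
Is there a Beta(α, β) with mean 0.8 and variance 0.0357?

Yes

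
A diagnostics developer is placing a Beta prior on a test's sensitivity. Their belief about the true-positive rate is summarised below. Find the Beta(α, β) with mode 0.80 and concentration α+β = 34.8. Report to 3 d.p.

For α,β>1 the mode is (α−1)/(α+β−2), so α = mode·(κ−2)+1 = 0.80×32.8+1 = 27.240.
And β = (1−mode)·(κ−2)+1 = 0.20×32.8+1 = 7.560.

α = 27.240, β = 7.560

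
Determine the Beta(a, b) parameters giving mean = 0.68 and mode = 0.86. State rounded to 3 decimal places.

Let s = a+b. Mean gives a = μs = 0.68s; mode gives (a−1)/(s−2) = 0.86.
Substituting: 0.68s − 1 = 0.86(s−2) = 0.86s − 1.72, so -0.18s = -0.72 and s = 4.0000.
Then a = 0.68×4.0000 = 2.720 and b = s−a = 1.280.

a = 2.720, b = 1.280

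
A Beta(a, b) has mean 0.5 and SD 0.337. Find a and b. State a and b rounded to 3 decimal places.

σ² = 0.337² = 0.113569.
With s = a+b, Var = μ(1−μ)/(s+1), so s+1 = (0.5×0.5)/0.113569 = 2.2013 and s = 1.2013.
a = μs = 0.601, b = (1−μ)s = 0.601.

a = 0.601, b = 0.601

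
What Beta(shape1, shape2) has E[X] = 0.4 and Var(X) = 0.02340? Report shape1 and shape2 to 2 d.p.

shape1 = 3.70, shape2 = 5.55

By moment matching, shape1+shape2 = μ(1−μ)/σ² − 1 = (0.4·0.6)/0.02340 − 1 = 10.2564 − 1 = 9.2564.
Since shape1/(shape1+shape2) = μ, shape1 = 0.4·9.2564 = 3.70 and shape2 = 0.6·9.2564 = 5.55.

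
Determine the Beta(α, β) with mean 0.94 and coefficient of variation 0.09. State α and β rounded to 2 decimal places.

α = 6.47, β = 0.41

σ = CV·μ = 0.09×0.94 = 0.08460, so σ² = 0.007157.
s+1 = μ(1−μ)/σ² = 0.0564/0.007157 = 7.8802, so s = α+β = 6.8802.
α = μs = 6.47, β = (1−μ)s = 0.41.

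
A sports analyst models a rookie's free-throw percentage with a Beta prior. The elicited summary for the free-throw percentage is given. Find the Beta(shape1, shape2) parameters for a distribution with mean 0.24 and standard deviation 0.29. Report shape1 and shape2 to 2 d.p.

σ² = 0.29² = 0.0841.
With s = shape1+shape2, Var = μ(1−μ)/(s+1), so s+1 = (0.24×0.76)/0.0841 = 2.1688 and s = 1.1688.
shape1 = μs = 0.28, shape2 = (1−μ)s = 0.89.

shape1 = 0.28, shape2 = 0.89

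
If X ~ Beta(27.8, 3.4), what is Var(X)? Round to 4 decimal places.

μ = 27.8/31.2 = 0.891026; Var = μ(1−μ)/(α+β+1) = 0.0970989/32.2 = 0.0030.

0.0030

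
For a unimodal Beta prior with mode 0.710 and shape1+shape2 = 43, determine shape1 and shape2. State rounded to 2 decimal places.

For shape1,shape2>1 the mode is (shape1−1)/(shape1+shape2−2), so shape1 = mode·(κ−2)+1 = 0.710×41+1 = 30.11.
And shape2 = (1−mode)·(κ−2)+1 = 0.290×41+1 = 12.89.

shape1 = 30.11, shape2 = 12.89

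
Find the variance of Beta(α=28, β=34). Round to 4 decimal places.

0.0039

Var = αβ/[(α+β)²(α+β+1)] = (28×34)/(62²×63) = 952/242172 = 0.0039.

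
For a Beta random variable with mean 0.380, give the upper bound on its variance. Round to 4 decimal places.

Var = μ(1−μ)/(α+β+1), which approaches μ(1−μ) as α+β → 0.
So the supremum is μ(1−μ) = 0.380×0.620 = 0.2356.

0.2356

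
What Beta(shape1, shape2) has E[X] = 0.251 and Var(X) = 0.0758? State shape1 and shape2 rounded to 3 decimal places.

shape1 = 0.372, shape2 = 1.109

Write ν = shape1+shape2; then shape1 = μν and Var = μ(1−μ)/(ν+1).
ν = μ(1−μ)/Var − 1 = 0.187999/0.0758 − 1 = 1.4802.
shape1 = 0.251·1.4802 = 0.372, shape2 = 0.749·1.4802 = 1.109.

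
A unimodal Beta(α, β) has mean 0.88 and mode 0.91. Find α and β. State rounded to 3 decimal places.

Let s = α+β. Mean gives α = μs = 0.88s; mode gives (α−1)/(s−2) = 0.91.
Substituting: 0.88s − 1 = 0.91(s−2) = 0.91s − 1.82, so -0.03s = -0.82 and s = 27.3333.
Then α = 0.88×27.3333 = 24.053 and β = s−α = 3.280.

α = 24.053, β = 3.280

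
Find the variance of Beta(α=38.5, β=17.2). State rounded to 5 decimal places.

Var = αβ/[(α+β)²(α+β+1)] = (38.5×17.2)/(55.7²×56.7) = 662.20/175911.183 = 0.00376.

0.00376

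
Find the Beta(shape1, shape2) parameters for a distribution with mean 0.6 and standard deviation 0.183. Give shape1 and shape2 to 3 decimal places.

shape1 = 3.700, shape2 = 2.467

First σ² = 0.033489. Setting shape1 = μn, shape2 = (1−μ)n with n = shape1+shape2,
μ(1−μ)/(n+1) = 0.033489 ⇒ n+1 = 0.24/0.033489 = 7.1665 ⇒ n = 6.1665.
Hence shape1 = 0.6×6.1665 = 3.700, shape2 = 0.4×6.1665 = 2.467.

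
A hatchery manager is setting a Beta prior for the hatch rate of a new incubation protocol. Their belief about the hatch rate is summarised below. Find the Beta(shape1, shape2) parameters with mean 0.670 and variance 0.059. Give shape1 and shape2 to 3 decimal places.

shape1 = 1.841, shape2 = 0.907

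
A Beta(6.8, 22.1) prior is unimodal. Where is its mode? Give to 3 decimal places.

0.216

With α,β > 1, mode = (α−1)/(α+β−2) = 5.8/26.9 = 0.216.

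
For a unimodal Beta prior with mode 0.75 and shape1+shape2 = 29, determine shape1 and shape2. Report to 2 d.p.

shape1 = 21.25, shape2 = 7.75

Since the density peak of Beta(shape1,shape2) is at (shape1−1)/(shape1+shape2−2),
shape1 = 1 + 0.75(29−2) = 21.25 and shape2 = 29 − 21.25 = 7.75.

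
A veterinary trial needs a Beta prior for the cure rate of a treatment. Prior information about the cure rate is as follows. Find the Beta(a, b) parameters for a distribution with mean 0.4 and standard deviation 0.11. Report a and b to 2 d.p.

a = 7.53, b = 11.30

First σ² = 0.0121. Setting a = μn, b = (1−μ)n with n = a+b,
μ(1−μ)/(n+1) = 0.0121 ⇒ n+1 = 0.24/0.0121 = 19.8347 ⇒ n = 18.8347.
Hence a = 0.4×18.8347 = 7.53, b = 0.6×18.8347 = 11.30.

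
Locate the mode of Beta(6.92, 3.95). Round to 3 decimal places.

The density x^(α−1)(1−x)^(β−1) is maximised at (α−1)/(α+β−2) = 5.92/8.87 = 0.667.

0.667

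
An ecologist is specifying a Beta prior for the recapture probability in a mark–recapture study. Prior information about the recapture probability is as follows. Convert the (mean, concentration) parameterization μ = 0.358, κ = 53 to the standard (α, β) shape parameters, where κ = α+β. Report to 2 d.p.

Split κ in proportion μ : (1−μ): α = 0.358·53 = 18.97, β = 53 − 18.97 = 34.03.

α = 18.97, β = 34.03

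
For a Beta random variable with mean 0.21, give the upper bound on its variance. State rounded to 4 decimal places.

For fixed mean μ the Beta variance is μ(1−μ)/(α+β+1), increasing as α+β decreases.
Its least upper bound (not attained) is μ(1−μ) = 0.21·0.79 = 0.1659.

0.1659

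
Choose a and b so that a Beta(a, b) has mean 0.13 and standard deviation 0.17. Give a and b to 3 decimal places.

σ² = 0.17² = 0.0289.
With s = a+b, Var = μ(1−μ)/(s+1), so s+1 = (0.13×0.87)/0.0289 = 3.9135 and s = 2.9135.
a = μs = 0.379, b = (1−μ)s = 2.535.

a = 0.379, b = 2.535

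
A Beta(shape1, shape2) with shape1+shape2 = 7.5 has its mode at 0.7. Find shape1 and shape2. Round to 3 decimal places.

shape1 = 4.850, shape2 = 2.650

Mode = (shape1−1)/(κ−2) with κ = shape1+shape2, so shape1−1 = 0.7·5.5 = 3.850.
shape1 = 4.850; shape2 = κ − shape1 = 2.650.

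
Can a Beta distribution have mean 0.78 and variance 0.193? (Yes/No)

No

The Beta variance bound is σ² < μ(1−μ).
Here μ(1−μ) = 0.78×0.22 = 0.1716, and 0.193 ≥ 0.1716.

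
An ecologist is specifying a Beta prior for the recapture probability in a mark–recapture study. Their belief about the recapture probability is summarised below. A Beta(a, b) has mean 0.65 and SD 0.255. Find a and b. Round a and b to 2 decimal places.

a = 1.62, b = 0.87

σ² = 0.255² = 0.065025.
With s = a+b, Var = μ(1−μ)/(s+1), so s+1 = (0.65×0.35)/0.065025 = 3.4987 and s = 2.4987.
a = μs = 1.62, b = (1−μ)s = 0.87.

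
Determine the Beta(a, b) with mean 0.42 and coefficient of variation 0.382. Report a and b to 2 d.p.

a = 3.55, b = 4.91

Var = (CV·μ)² = (0.382×0.42)² = 0.025741.
a+b = μ(1−μ)/Var − 1 = 0.2436/0.025741 − 1 = 8.4635.
Thus a = 0.42·8.4635 = 3.55 and b = 0.58·8.4635 = 4.91.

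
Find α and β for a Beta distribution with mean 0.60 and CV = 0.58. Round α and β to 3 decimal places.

Var = (CV·μ)² = (0.58×0.60)² = 0.121104.
α+β = μ(1−μ)/Var − 1 = 0.2400/0.121104 − 1 = 0.9818.
Thus α = 0.60·0.9818 = 0.589 and β = 0.40·0.9818 = 0.393.

α = 0.589, β = 0.393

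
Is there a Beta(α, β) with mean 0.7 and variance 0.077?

For any Beta, Var(X) < E[X]·(1−E[X]).
Here μ(1−μ) = 0.7×0.3 = 0.21, and 0.077 < 0.21.

Yes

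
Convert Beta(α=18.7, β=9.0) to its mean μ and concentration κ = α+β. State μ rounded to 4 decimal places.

μ = 0.6751, κ = 27.7

κ = α+β = 18.7+9.0 = 27.7; μ = α/κ = 18.7/27.7 = 0.6751.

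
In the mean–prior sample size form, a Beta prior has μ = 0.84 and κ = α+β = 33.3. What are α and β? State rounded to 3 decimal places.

α = 27.972, β = 5.328

α = μκ = 0.84×33.3 = 27.972 and β = (1−μ)κ = 0.16×33.3 = 5.328.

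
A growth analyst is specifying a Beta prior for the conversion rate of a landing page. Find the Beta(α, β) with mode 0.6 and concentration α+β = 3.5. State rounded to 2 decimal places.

Mode = (α−1)/(κ−2) with κ = α+β, so α−1 = 0.6·1.5 = 0.90.
α = 1.90; β = κ − α = 1.60.

α = 1.90, β = 1.60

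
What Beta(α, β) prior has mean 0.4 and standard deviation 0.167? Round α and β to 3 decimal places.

α = 3.042, β = 4.563

Variance = 0.167² = 0.027889. The moment-matching identity α+β = μ(1−μ)/Var − 1 gives
α+β = 0.24/0.027889 − 1 = 7.6055, so α = μ·7.6055 = 3.042 and β = (1−μ)·7.6055 = 4.563.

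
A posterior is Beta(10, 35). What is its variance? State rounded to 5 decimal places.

0.00376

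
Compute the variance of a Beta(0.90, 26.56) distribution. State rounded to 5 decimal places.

0.00111

Var = αβ/[(α+β)²(α+β+1)] = (0.90×26.56)/(27.46²×28.46) = 23.9040/21460.308536 = 0.00111.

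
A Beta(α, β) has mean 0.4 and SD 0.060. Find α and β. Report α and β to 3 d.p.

α = 26.267, β = 39.400

σ² = 0.060² = 0.003600.
With s = α+β, Var = μ(1−μ)/(s+1), so s+1 = (0.4×0.6)/0.003600 = 66.6667 and s = 65.6667.
α = μs = 26.267, β = (1−μ)s = 39.400.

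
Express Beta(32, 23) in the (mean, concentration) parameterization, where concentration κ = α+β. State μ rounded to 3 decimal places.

κ = α+β = 32+23 = 55; μ = α/κ = 32/55 = 0.582.

μ = 0.582, κ = 55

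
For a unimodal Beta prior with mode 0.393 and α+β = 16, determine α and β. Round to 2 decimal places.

α = 6.50, β = 9.50

Mode = (α−1)/(κ−2) with κ = α+β, so α−1 = 0.393·14 = 5.50.
α = 6.50; β = κ − α = 9.50.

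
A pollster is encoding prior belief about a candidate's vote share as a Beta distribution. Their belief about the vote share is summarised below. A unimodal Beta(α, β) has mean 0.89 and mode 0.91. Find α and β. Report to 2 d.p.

With s = α+β: μ = α/s and mode = (α−1)/(s−2). Eliminating α = μs,
μs − 1 = m(s−2) ⇒ s(μ−m) = 1−2m ⇒ s = -0.82/-0.02 = 41.0000.
So α = μs = 36.49, β = (1−μ)s = 4.51.

α = 36.49, β = 4.51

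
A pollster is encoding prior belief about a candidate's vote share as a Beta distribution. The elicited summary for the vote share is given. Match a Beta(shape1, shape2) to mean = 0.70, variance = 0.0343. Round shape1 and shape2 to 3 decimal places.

shape1 = 3.586, shape2 = 1.537

Write ν = shape1+shape2; then shape1 = μν and Var = μ(1−μ)/(ν+1).
ν = μ(1−μ)/Var − 1 = 0.2100/0.0343 − 1 = 5.1224.
shape1 = 0.70·5.1224 = 3.586, shape2 = 0.30·5.1224 = 1.537.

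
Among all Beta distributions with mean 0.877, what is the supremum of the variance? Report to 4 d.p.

0.1079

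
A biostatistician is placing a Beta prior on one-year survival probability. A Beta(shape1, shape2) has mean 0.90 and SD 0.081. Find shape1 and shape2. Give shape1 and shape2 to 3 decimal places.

Variance = 0.081² = 0.006561. The moment-matching identity shape1+shape2 = μ(1−μ)/Var − 1 gives
shape1+shape2 = 0.0900/0.006561 − 1 = 12.7174, so shape1 = μ·12.7174 = 11.446 and shape2 = (1−μ)·12.7174 = 1.272.

shape1 = 11.446, shape2 = 1.272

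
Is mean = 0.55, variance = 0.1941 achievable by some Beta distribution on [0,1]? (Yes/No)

The Beta variance bound is σ² < μ(1−μ).
Here μ(1−μ) = 0.55×0.45 = 0.2475, and 0.1941 < 0.2475.

Yes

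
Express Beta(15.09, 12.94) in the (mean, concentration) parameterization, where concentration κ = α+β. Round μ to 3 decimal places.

κ = α+β = 15.09+12.94 = 28.03; μ = α/κ = 15.09/28.03 = 0.538.

μ = 0.538, κ = 28.03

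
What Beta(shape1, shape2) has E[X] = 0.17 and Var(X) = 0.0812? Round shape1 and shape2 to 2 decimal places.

shape1 = 0.13, shape2 = 0.61

Let s = shape1+shape2. The Beta variance is μ(1−μ)/(s+1).
So s+1 = μ(1−μ)/σ² = (0.17×0.83)/0.0812 = 0.1411/0.0812 = 1.7377, giving s = 0.7377.
Then shape1 = μs = 0.17×0.7377 = 0.13 and shape2 = (1−μ)s = 0.83×0.7377 = 0.61.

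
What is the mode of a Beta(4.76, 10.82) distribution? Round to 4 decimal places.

The density x^(α−1)(1−x)^(β−1) is maximised at (α−1)/(α+β−2) = 3.76/13.58 = 0.2769.

0.2769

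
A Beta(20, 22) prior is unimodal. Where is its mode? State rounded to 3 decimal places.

0.475

With α,β > 1, mode = (α−1)/(α+β−2) = 19/40 = 0.475.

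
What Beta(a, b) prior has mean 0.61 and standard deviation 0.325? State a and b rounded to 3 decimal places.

σ² = 0.325² = 0.105625.
With s = a+b, Var = μ(1−μ)/(s+1), so s+1 = (0.61×0.39)/0.105625 = 2.2523 and s = 1.2523.
a = μs = 0.764, b = (1−μ)s = 0.488.

a = 0.764, b = 0.488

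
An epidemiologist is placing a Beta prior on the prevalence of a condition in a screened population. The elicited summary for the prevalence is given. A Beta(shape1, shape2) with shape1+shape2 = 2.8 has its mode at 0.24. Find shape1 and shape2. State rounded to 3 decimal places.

shape1 = 1.192, shape2 = 1.608

For shape1,shape2>1 the mode is (shape1−1)/(shape1+shape2−2), so shape1 = mode·(κ−2)+1 = 0.24×0.8+1 = 1.192.
And shape2 = (1−mode)·(κ−2)+1 = 0.76×0.8+1 = 1.608.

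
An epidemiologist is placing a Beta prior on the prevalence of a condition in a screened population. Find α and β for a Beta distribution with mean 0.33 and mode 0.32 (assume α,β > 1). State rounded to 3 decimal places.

α = 11.880, β = 24.120

With s = α+β: μ = α/s and mode = (α−1)/(s−2). Eliminating α = μs,
μs − 1 = m(s−2) ⇒ s(μ−m) = 1−2m ⇒ s = 0.36/0.01 = 36.0000.
So α = μs = 11.880, β = (1−μ)s = 24.120.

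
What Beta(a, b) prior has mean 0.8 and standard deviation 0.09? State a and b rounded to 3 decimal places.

Variance = 0.09² = 0.0081. The moment-matching identity a+b = μ(1−μ)/Var − 1 gives
a+b = 0.16/0.0081 − 1 = 18.7531, so a = μ·18.7531 = 15.002 and b = (1−μ)·18.7531 = 3.751.

a = 15.002, b = 3.751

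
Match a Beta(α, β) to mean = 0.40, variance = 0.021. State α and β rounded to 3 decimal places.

By moment matching, α+β = μ(1−μ)/σ² − 1 = (0.40·0.60)/0.021 − 1 = 11.4286 − 1 = 10.4286.
Since α/(α+β) = μ, α = 0.40·10.4286 = 4.171 and β = 0.60·10.4286 = 6.257.

α = 4.171, β = 6.257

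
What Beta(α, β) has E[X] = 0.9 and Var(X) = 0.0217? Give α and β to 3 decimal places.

Write ν = α+β; then α = μν and Var = μ(1−μ)/(ν+1).
ν = μ(1−μ)/Var − 1 = 0.09/0.0217 − 1 = 3.1475.
α = 0.9·3.1475 = 2.833, β = 0.1·3.1475 = 0.315.

α = 2.833, β = 0.315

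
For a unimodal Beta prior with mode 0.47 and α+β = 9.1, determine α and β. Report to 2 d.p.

For α,β>1 the mode is (α−1)/(α+β−2), so α = mode·(κ−2)+1 = 0.47×7.1+1 = 4.34.
And β = (1−mode)·(κ−2)+1 = 0.53×7.1+1 = 4.76.

α = 4.34, β = 4.76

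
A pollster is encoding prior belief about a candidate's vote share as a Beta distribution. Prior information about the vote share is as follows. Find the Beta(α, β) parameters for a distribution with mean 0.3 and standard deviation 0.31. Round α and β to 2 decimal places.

α = 0.36, β = 0.83

First σ² = 0.0961. Setting α = μn, β = (1−μ)n with n = α+β,
μ(1−μ)/(n+1) = 0.0961 ⇒ n+1 = 0.21/0.0961 = 2.1852 ⇒ n = 1.1852.
Hence α = 0.3×1.1852 = 0.36, β = 0.7×1.1852 = 0.83.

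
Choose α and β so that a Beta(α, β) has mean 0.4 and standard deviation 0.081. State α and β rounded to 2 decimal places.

First σ² = 0.006561. Setting α = μn, β = (1−μ)n with n = α+β,
μ(1−μ)/(n+1) = 0.006561 ⇒ n+1 = 0.24/0.006561 = 36.5798 ⇒ n = 35.5798.
Hence α = 0.4×35.5798 = 14.23, β = 0.6×35.5798 = 21.35.

α = 14.23, β = 21.35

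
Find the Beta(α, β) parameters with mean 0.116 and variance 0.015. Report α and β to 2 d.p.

By moment matching, α+β = μ(1−μ)/σ² − 1 = (0.116·0.884)/0.015 − 1 = 6.8363 − 1 = 5.8363.
Since α/(α+β) = μ, α = 0.116·5.8363 = 0.68 and β = 0.884·5.8363 = 5.16.

α = 0.68, β = 5.16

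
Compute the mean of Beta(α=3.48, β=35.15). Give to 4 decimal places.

0.0901

The Beta mean is α/(α+β) = 3.48/(3.48+35.15) = 0.0901.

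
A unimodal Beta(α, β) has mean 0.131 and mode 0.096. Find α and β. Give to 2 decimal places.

α = 3.02, β = 20.06

With s = α+β: μ = α/s and mode = (α−1)/(s−2). Eliminating α = μs,
μs − 1 = m(s−2) ⇒ s(μ−m) = 1−2m ⇒ s = 0.808/0.035 = 23.0857.
So α = μs = 3.02, β = (1−μ)s = 20.06.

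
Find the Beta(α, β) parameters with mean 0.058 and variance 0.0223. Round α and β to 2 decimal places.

By moment matching, α+β = μ(1−μ)/σ² − 1 = (0.058·0.942)/0.0223 − 1 = 2.4500 − 1 = 1.4500.
Since α/(α+β) = μ, α = 0.058·1.4500 = 0.08 and β = 0.942·1.4500 = 1.37.

α = 0.08, β = 1.37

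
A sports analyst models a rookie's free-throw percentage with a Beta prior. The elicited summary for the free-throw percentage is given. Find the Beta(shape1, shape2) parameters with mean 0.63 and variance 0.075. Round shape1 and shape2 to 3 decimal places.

shape1 = 1.328, shape2 = 0.780

By moment matching, shape1+shape2 = μ(1−μ)/σ² − 1 = (0.63·0.37)/0.075 − 1 = 3.1080 − 1 = 2.1080.
Since shape1/(shape1+shape2) = μ, shape1 = 0.63·2.1080 = 1.328 and shape2 = 0.37·2.1080 = 0.780.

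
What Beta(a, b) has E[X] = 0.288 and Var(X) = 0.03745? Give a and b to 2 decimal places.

Write ν = a+b; then a = μν and Var = μ(1−μ)/(ν+1).
ν = μ(1−μ)/Var − 1 = 0.205056/0.03745 − 1 = 4.4755.
a = 0.288·4.4755 = 1.29, b = 0.712·4.4755 = 3.19.

a = 1.29, b = 3.19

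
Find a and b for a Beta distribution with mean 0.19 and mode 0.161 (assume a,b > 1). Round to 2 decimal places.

a = 4.44, b = 18.94

With s = a+b: μ = a/s and mode = (a−1)/(s−2). Eliminating a = μs,
μs − 1 = m(s−2) ⇒ s(μ−m) = 1−2m ⇒ s = 0.678/0.029 = 23.3793.
So a = μs = 4.44, b = (1−μ)s = 18.94.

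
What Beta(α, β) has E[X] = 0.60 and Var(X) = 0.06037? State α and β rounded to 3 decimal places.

By moment matching, α+β = μ(1−μ)/σ² − 1 = (0.60·0.40)/0.06037 − 1 = 3.9755 − 1 = 2.9755.
Since α/(α+β) = μ, α = 0.60·2.9755 = 1.785 and β = 0.40·2.9755 = 1.190.

α = 1.785, β = 1.190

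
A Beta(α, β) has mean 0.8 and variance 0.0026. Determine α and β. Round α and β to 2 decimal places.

α = 48.43, β = 12.11

Let s = α+β. The Beta variance is μ(1−μ)/(s+1).
So s+1 = μ(1−μ)/σ² = (0.8×0.2)/0.0026 = 0.16/0.0026 = 61.5385, giving s = 60.5385.
Then α = μs = 0.8×60.5385 = 48.43 and β = (1−μ)s = 0.2×60.5385 = 12.11.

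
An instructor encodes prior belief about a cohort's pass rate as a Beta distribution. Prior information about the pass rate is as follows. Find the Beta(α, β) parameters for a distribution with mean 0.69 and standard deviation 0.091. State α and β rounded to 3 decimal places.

α = 17.133, β = 7.697

Variance = 0.091² = 0.008281. The moment-matching identity α+β = μ(1−μ)/Var − 1 gives
α+β = 0.2139/0.008281 − 1 = 24.8302, so α = μ·24.8302 = 17.133 and β = (1−μ)·24.8302 = 7.697.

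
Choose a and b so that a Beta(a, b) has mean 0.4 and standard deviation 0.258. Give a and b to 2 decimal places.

σ² = 0.258² = 0.066564.
With s = a+b, Var = μ(1−μ)/(s+1), so s+1 = (0.4×0.6)/0.066564 = 3.6056 and s = 2.6056.
a = μs = 1.04, b = (1−μ)s = 1.56.

a = 1.04, b = 1.56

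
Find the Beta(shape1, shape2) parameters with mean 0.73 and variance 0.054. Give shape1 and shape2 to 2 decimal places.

Write ν = shape1+shape2; then shape1 = μν and Var = μ(1−μ)/(ν+1).
ν = μ(1−μ)/Var − 1 = 0.1971/0.054 − 1 = 2.6500.
shape1 = 0.73·2.6500 = 1.93, shape2 = 0.27·2.6500 = 0.72.

shape1 = 1.93, shape2 = 0.72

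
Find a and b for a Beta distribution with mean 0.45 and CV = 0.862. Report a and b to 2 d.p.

a = 0.29, b = 0.35

σ = CV·μ = 0.862×0.45 = 0.38790, so σ² = 0.150466.
s+1 = μ(1−μ)/σ² = 0.2475/0.150466 = 1.6449, so s = a+b = 0.6449.
a = μs = 0.29, b = (1−μ)s = 0.35.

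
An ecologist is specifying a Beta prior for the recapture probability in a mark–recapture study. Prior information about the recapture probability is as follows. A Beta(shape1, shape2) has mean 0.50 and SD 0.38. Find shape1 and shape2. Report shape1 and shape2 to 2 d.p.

shape1 = 0.37, shape2 = 0.37

σ² = 0.38² = 0.1444.
With s = shape1+shape2, Var = μ(1−μ)/(s+1), so s+1 = (0.50×0.50)/0.1444 = 1.7313 and s = 0.7313.
shape1 = μs = 0.37, shape2 = (1−μ)s = 0.37.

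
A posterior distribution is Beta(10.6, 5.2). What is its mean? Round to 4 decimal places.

The Beta mean is α/(α+β) = 10.6/(10.6+5.2) = 0.6709.

0.6709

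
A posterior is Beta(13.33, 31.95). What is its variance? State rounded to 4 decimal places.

0.0045

Var = αβ/[(α+β)²(α+β+1)] = (13.33×31.95)/(45.28²×46.28) = 425.8935/94886.884352 = 0.0045.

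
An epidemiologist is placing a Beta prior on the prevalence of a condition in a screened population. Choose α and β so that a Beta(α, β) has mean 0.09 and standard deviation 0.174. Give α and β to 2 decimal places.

α = 0.15, β = 1.55

Variance = 0.174² = 0.030276. The moment-matching identity α+β = μ(1−μ)/Var − 1 gives
α+β = 0.0819/0.030276 − 1 = 1.7051, so α = μ·1.7051 = 0.15 and β = (1−μ)·1.7051 = 1.55.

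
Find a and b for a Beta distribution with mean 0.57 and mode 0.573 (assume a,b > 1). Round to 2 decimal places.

a = 27.74, b = 20.93

Let s = a+b. Mean gives a = μs = 0.57s; mode gives (a−1)/(s−2) = 0.573.
Substituting: 0.57s − 1 = 0.573(s−2) = 0.573s − 1.146, so -0.003s = -0.146 and s = 48.6667.
Then a = 0.57×48.6667 = 27.74 and b = s−a = 20.93.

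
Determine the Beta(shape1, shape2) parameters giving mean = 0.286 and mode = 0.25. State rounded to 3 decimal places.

Let s = shape1+shape2. Mean gives shape1 = μs = 0.286s; mode gives (shape1−1)/(s−2) = 0.25.
Substituting: 0.286s − 1 = 0.25(s−2) = 0.25s − 0.50, so 0.036s = 0.50 and s = 13.8889.
Then shape1 = 0.286×13.8889 = 3.972 and shape2 = s−shape1 = 9.917.

shape1 = 3.972, shape2 = 9.917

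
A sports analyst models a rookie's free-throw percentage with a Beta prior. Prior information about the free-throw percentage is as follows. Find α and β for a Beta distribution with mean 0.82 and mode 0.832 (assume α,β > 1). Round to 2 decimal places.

α = 45.37, β = 9.96

Let s = α+β. Mean gives α = μs = 0.82s; mode gives (α−1)/(s−2) = 0.832.
Substituting: 0.82s − 1 = 0.832(s−2) = 0.832s − 1.664, so -0.012s = -0.664 and s = 55.3333.
Then α = 0.82×55.3333 = 45.37 and β = s−α = 9.96.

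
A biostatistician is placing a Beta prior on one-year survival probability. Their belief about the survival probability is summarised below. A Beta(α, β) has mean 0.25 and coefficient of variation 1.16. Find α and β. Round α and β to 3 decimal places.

α = 0.307, β = 0.922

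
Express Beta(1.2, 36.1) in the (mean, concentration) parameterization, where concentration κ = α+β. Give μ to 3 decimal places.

κ = α+β = 1.2+36.1 = 37.3; μ = α/κ = 1.2/37.3 = 0.032.

μ = 0.032, κ = 37.3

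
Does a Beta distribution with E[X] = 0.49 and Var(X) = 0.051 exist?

A Beta with mean μ has variance μ(1−μ)/(α+β+1) < μ(1−μ).
Here μ(1−μ) = 0.49×0.51 = 0.2499, and 0.051 < 0.2499.

Yes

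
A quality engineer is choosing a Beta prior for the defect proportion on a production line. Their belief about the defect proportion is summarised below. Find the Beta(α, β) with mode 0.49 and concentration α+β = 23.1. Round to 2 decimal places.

α = 11.34, β = 11.76

For α,β>1 the mode is (α−1)/(α+β−2), so α = mode·(κ−2)+1 = 0.49×21.1+1 = 11.34.
And β = (1−mode)·(κ−2)+1 = 0.51×21.1+1 = 11.76.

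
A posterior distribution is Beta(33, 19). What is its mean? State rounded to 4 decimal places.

E[X] = α/(α+β) = 33/52 = 0.6346.

0.6346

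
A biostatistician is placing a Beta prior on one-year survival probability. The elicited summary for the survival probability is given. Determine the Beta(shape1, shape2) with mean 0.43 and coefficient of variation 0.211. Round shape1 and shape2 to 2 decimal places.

Var = (CV·μ)² = (0.211×0.43)² = 0.008232.
shape1+shape2 = μ(1−μ)/Var − 1 = 0.2451/0.008232 − 1 = 28.7743.
Thus shape1 = 0.43·28.7743 = 12.37 and shape2 = 0.57·28.7743 = 16.40.

shape1 = 12.37, shape2 = 16.40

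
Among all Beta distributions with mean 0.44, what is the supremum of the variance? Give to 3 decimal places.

Var = μ(1−μ)/(α+β+1), which approaches μ(1−μ) as α+β → 0.
So the supremum is μ(1−μ) = 0.44×0.56 = 0.246.

0.246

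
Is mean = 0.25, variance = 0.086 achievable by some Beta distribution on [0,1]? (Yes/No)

The Beta variance bound is σ² < μ(1−μ).
Here μ(1−μ) = 0.25×0.75 = 0.1875, and 0.086 < 0.1875.

Yes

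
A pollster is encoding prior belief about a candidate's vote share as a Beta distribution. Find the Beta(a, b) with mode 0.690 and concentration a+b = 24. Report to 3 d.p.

For a,b>1 the mode is (a−1)/(a+b−2), so a = mode·(κ−2)+1 = 0.690×22+1 = 16.180.
And b = (1−mode)·(κ−2)+1 = 0.310×22+1 = 7.820.

a = 16.180, b = 7.820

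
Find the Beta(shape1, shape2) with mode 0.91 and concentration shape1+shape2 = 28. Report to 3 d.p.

shape1 = 24.660, shape2 = 3.340

Mode = (shape1−1)/(κ−2) with κ = shape1+shape2, so shape1−1 = 0.91·26 = 23.660.
shape1 = 24.660; shape2 = κ − shape1 = 3.340.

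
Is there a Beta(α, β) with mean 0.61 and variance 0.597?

A Beta with mean μ has variance μ(1−μ)/(α+β+1) < μ(1−μ).
Here μ(1−μ) = 0.61×0.39 = 0.2379, and 0.597 ≥ 0.2379.

No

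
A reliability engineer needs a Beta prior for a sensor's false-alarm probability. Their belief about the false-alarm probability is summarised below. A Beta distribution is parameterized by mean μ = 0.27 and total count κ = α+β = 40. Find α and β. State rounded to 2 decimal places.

α = μκ = 0.27×40 = 10.80 and β = (1−μ)κ = 0.73×40 = 29.20.

α = 10.80, β = 29.20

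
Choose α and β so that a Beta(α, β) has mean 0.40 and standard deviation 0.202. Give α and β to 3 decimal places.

σ² = 0.202² = 0.040804.
With s = α+β, Var = μ(1−μ)/(s+1), so s+1 = (0.40×0.60)/0.040804 = 5.8818 and s = 4.8818.
α = μs = 1.953, β = (1−μ)s = 2.929.

α = 1.953, β = 2.929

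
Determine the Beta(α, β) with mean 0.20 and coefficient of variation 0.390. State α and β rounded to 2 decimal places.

α = 5.06, β = 20.24

σ = CV·μ = 0.390×0.20 = 0.07800, so σ² = 0.006084.
s+1 = μ(1−μ)/σ² = 0.1600/0.006084 = 26.2985, so s = α+β = 25.2985.
α = μs = 5.06, β = (1−μ)s = 20.24.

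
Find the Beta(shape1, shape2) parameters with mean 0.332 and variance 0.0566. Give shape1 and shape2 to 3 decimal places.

shape1 = 0.969, shape2 = 1.949

Let s = shape1+shape2. The Beta variance is μ(1−μ)/(s+1).
So s+1 = μ(1−μ)/σ² = (0.332×0.668)/0.0566 = 0.221776/0.0566 = 3.9183, giving s = 2.9183.
Then shape1 = μs = 0.332×2.9183 = 0.969 and shape2 = (1−μ)s = 0.668×2.9183 = 1.949.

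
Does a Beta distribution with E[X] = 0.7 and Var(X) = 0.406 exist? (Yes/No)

The Beta variance bound is σ² < μ(1−μ).
Here μ(1−μ) = 0.7×0.3 = 0.21, and 0.406 ≥ 0.21.

No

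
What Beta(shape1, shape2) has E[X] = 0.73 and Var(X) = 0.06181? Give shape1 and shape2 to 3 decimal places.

shape1 = 1.598, shape2 = 0.591

Write ν = shape1+shape2; then shape1 = μν and Var = μ(1−μ)/(ν+1).
ν = μ(1−μ)/Var − 1 = 0.1971/0.06181 − 1 = 2.1888.
shape1 = 0.73·2.1888 = 1.598, shape2 = 0.27·2.1888 = 0.591.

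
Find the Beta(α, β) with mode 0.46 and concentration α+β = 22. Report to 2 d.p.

Mode = (α−1)/(κ−2) with κ = α+β, so α−1 = 0.46·20 = 9.20.
α = 10.20; β = κ − α = 11.80.

α = 10.20, β = 11.80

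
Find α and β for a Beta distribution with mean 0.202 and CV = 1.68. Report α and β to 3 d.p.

α = 0.081, β = 0.319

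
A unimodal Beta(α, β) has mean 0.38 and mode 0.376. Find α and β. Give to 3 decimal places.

α = 23.560, β = 38.440

Let s = α+β. Mean gives α = μs = 0.38s; mode gives (α−1)/(s−2) = 0.376.
Substituting: 0.38s − 1 = 0.376(s−2) = 0.376s − 0.752, so 0.004s = 0.248 and s = 62.0000.
Then α = 0.38×62.0000 = 23.560 and β = s−α = 38.440.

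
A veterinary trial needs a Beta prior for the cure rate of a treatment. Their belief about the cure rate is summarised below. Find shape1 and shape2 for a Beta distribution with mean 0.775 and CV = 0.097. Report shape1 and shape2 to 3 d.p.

shape1 = 23.138, shape2 = 6.718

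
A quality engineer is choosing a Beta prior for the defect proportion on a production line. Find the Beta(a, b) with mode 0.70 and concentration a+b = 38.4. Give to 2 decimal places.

a = 26.48, b = 11.92

Mode = (a−1)/(κ−2) with κ = a+b, so a−1 = 0.70·36.4 = 25.48.
a = 26.48; b = κ − a = 11.92.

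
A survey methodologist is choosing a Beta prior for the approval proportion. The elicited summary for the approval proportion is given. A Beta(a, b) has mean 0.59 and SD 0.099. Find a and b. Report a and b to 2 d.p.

σ² = 0.099² = 0.009801.
With s = a+b, Var = μ(1−μ)/(s+1), so s+1 = (0.59×0.41)/0.009801 = 24.6812 and s = 23.6812.
a = μs = 13.97, b = (1−μ)s = 9.71.

a = 13.97, b = 9.71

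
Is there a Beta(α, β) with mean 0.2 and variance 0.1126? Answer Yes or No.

Yes

A Beta with mean μ has variance μ(1−μ)/(α+β+1) < μ(1−μ).
Here μ(1−μ) = 0.2×0.8 = 0.16, and 0.1126 < 0.16.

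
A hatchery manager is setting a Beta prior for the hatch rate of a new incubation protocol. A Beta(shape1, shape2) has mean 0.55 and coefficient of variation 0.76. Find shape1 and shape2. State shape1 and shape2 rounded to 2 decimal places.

shape1 = 0.23, shape2 = 0.19

Var = (CV·μ)² = (0.76×0.55)² = 0.174724.
shape1+shape2 = μ(1−μ)/Var − 1 = 0.2475/0.174724 − 1 = 0.4165.
Thus shape1 = 0.55·0.4165 = 0.23 and shape2 = 0.45·0.4165 = 0.19.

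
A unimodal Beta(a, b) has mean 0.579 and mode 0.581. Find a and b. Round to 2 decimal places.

With s = a+b: μ = a/s and mode = (a−1)/(s−2). Eliminating a = μs,
μs − 1 = m(s−2) ⇒ s(μ−m) = 1−2m ⇒ s = -0.162/-0.002 = 81.0000.
So a = μs = 46.90, b = (1−μ)s = 34.10.

a = 46.90, b = 34.10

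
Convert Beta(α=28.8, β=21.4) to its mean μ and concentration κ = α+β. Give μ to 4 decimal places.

μ = 0.5737, κ = 50.2

κ = α+β = 28.8+21.4 = 50.2; μ = α/κ = 28.8/50.2 = 0.5737.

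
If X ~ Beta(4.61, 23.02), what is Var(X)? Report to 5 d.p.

0.00486

μ = 4.61/27.63 = 0.166848; Var = μ(1−μ)/(α+β+1) = 0.1390095/28.63 = 0.00486.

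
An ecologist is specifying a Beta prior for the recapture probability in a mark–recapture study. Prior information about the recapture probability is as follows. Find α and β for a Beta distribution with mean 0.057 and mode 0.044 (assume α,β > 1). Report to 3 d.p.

α = 3.999, β = 66.155

With s = α+β: μ = α/s and mode = (α−1)/(s−2). Eliminating α = μs,
μs − 1 = m(s−2) ⇒ s(μ−m) = 1−2m ⇒ s = 0.912/0.013 = 70.1538.
So α = μs = 3.999, β = (1−μ)s = 66.155.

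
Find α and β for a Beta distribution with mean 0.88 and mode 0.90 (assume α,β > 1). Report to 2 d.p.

With s = α+β: μ = α/s and mode = (α−1)/(s−2). Eliminating α = μs,
μs − 1 = m(s−2) ⇒ s(μ−m) = 1−2m ⇒ s = -0.80/-0.02 = 40.0000.
So α = μs = 35.20, β = (1−μ)s = 4.80.

α = 35.20, β = 4.80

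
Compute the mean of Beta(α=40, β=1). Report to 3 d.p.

The Beta mean is α/(α+β) = 40/(40+1) = 0.976.

0.976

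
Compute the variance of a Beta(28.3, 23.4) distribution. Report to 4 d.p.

μ = 28.3/51.7 = 0.547389; Var = μ(1−μ)/(α+β+1) = 0.2477543/52.7 = 0.0047.

0.0047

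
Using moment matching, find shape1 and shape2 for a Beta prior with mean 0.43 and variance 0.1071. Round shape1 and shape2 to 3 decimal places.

By moment matching, shape1+shape2 = μ(1−μ)/σ² − 1 = (0.43·0.57)/0.1071 − 1 = 2.2885 − 1 = 1.2885.
Since shape1/(shape1+shape2) = μ, shape1 = 0.43·1.2885 = 0.554 and shape2 = 0.57·1.2885 = 0.734.

shape1 = 0.554, shape2 = 0.734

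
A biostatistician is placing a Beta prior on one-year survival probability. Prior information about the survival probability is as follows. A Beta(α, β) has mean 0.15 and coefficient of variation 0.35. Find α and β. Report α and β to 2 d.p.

α = 6.79, β = 38.47

σ = CV·μ = 0.35×0.15 = 0.05250, so σ² = 0.002756.
s+1 = μ(1−μ)/σ² = 0.1275/0.002756 = 46.2585, so s = α+β = 45.2585.
α = μs = 6.79, β = (1−μ)s = 38.47.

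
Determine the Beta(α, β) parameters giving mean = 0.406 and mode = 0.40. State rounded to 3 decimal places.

α = 13.533, β = 19.800

With s = α+β: μ = α/s and mode = (α−1)/(s−2). Eliminating α = μs,
μs − 1 = m(s−2) ⇒ s(μ−m) = 1−2m ⇒ s = 0.20/0.006 = 33.3333.
So α = μs = 13.533, β = (1−μ)s = 19.800.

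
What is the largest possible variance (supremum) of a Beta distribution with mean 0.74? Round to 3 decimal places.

Var = μ(1−μ)/(α+β+1), which approaches μ(1−μ) as α+β → 0.
So the supremum is μ(1−μ) = 0.74×0.26 = 0.192.

0.192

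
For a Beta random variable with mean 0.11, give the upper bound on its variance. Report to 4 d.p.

0.0979

For fixed mean μ the Beta variance is μ(1−μ)/(α+β+1), increasing as α+β decreases.
Its least upper bound (not attained) is μ(1−μ) = 0.11·0.89 = 0.0979.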